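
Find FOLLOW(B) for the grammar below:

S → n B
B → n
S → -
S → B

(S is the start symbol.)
To compute FOLLOW(B), find every occurrence of B on a right-hand side N → α B β: add FIRST(β) \ {ε}, and if β is empty or nullable also add FOLLOW(N). Iterate to a fixed point.

In S → n B: B is at the end, add FOLLOW(S)
In S → B: B is at the end, add FOLLOW(S)

The FOLLOW sets referred to above (computed the same way, to a fixed point):
  FOLLOW(S) = { $ }

Taking the union: FOLLOW(B) = { $ }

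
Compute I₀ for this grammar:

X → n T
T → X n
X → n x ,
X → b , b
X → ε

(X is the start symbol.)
{ [X → . b , b], [X → . n T], [X → . n x ,], [X → .], [X' → . X] }

First, augment the grammar with X' → X
I₀ = CLOSURE({ [X' → . X] }):
  [X' → . X] has the dot before X: add [X → . n T], [X → . n x ,], [X → . b , b], [X → .]
No further items can be added.

I₀ = { [X → . b , b], [X → . n T], [X → . n x ,], [X → .], [X' → . X] }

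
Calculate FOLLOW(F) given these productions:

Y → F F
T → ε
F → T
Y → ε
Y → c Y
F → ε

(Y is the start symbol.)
To compute FOLLOW(F), find every occurrence of F on a right-hand side N → α F β: add FIRST(β) \ {ε}, and if β is empty or nullable also add FOLLOW(N). Iterate to a fixed point.

In Y → F F: F is followed by F, add FIRST(F) \ {ε} = { }
  F is nullable, so also add FOLLOW(Y)
In Y → F F: F is at the end, add FOLLOW(Y)

The FOLLOW sets referred to above (computed the same way, to a fixed point):
  FOLLOW(Y) = { $ }

Taking the union: FOLLOW(F) = { $ }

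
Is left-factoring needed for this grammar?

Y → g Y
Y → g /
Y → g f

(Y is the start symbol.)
Yes, Y has productions with common prefix 'g'

Left-factoring is needed when two productions for the same non-terminal
share a common prefix on the right-hand side.

Productions for Y:
  Y → g Y
  Y → g /
  Y → g f

Found common prefix 'g' in productions for Y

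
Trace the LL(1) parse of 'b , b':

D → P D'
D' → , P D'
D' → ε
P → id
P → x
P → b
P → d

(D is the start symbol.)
LL(1) parsing maintains a stack (initially the start symbol over $) and the input. At each step: if the stack top is a terminal, match it against the current input token; if it is a non-terminal N, replace it with the RHS of M[N, lookahead] (the unique production whose predict set contains the lookahead).

Stack is shown with the top on the left.

Stack     Input    Action
-------------------------
D $       b , b $  output D → P D'
P D' $    b , b $  output P → b
b D' $    b , b $  match 'b'
D' $      , b $    output D' → , P D'
, P D' $  , b $    match ','
P D' $    b $      output P → b
b D' $    b $      match 'b'
D' $      $        output D' → ε
$         $        accept

The string is accepted.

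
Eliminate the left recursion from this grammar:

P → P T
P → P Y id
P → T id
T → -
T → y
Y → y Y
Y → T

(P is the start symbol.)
P is directly left-recursive. The standard transformation for
  A → A α₁ | ... | A α_m | β₁ | ... | β_n
is
  A  → β₁ A' | ... | β_n A'
  A' → α₁ A' | ... | α_m A' | ε

P → T id becomes P → T id P'
P → P T becomes P' → T P'
P → P Y id becomes P' → Y id P'
Add P' → ε

Productions for other non-terminals are unchanged:
  T → -
  T → y
  Y → y Y
  Y → T

Resulting grammar:
P → T id P'
P' → T P'
P' → Y id P'
P' → ε
T → -
T → y
Y → y Y
Y → T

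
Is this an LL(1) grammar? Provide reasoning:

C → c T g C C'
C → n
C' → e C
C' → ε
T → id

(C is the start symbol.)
No. Predict set conflict for C': { 'e' }

Relevant sets:
  FOLLOW(C') = { $, 'e' }

For C:
  PREDICT(C → c T g C C') = { 'c' }
  PREDICT(C → n) = { 'n' }
For C':
  PREDICT(C' → e C) = { 'e' }
  PREDICT(C' → ε) = { $, 'e' }
T has a single production, so nothing to check there.

Conflict found: Predict set conflict for C': { 'e' }
The grammar is NOT LL(1).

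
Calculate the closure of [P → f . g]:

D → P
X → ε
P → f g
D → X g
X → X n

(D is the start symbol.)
To compute CLOSURE, for each item [A → α.Bβ] where B is a non-terminal, add [B → .γ] for all productions B → γ; repeat for the newly added items until nothing changes.

Start with: [P → f . g]
The dot precedes the terminal g, so nothing is added.

CLOSURE = { [P → f . g] }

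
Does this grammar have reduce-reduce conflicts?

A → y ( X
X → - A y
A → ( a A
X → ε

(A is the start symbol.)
A reduce-reduce conflict occurs when an LR(0) state has two complete items [A → α .] and [B → β .] — both call for a reduction, and with no lookahead the parser cannot choose between them.

Augment with A' → A and build the canonical LR(0) collection (I0 = CLOSURE({[A' → . A]}), then GOTO on every symbol after a dot until no new states appear). It has 11 states:
  I0: { [A → . ( a A], [A → . y ( X], [A' → . A] }  — shift
  I1: { [A → ( . a A] }  — shift
  I2: { [A' → A .] }  — accept
  I3: { [A → y . ( X] }  — shift
  I4: { [A → y ( . X], [X → . - A y], [X → .] }  — shift, reduce
  I5: { [A → . ( a A], [A → . y ( X], [X → - . A y] }  — shift
  I6: { [A → y ( X .] }  — reduce
  I7: { [X → - A . y] }  — shift
  I8: { [X → - A y .] }  — reduce
  I9: { [A → ( a . A], [A → . ( a A], [A → . y ( X] }  — shift
  I10: { [A → ( a A .] }  — reduce

No state contains more than one complete item.

Answer: No reduce-reduce conflicts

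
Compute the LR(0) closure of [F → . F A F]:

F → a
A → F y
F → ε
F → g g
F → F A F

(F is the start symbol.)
Start with: [F → . F A F]
  [F → . F A F] has the dot before F: add [F → . a], [F → .], [F → . g g]
No further items can be added.

CLOSURE = { [F → . F A F], [F → . a], [F → . g g], [F → .] }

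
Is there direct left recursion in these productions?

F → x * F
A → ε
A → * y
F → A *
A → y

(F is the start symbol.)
Direct left recursion occurs when N → N α for some non-terminal N (the right-hand side begins with the left-hand side itself).

F → x * F: starts with x
A → ε: starts with ε
A → * y: starts with '*'
F → A *: starts with A
A → y: starts with y

No direct left recursion found.

Answer: No direct left recursion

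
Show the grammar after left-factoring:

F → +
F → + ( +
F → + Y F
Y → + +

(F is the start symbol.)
F → + F'
F' → ε
F' → ( +
F' → Y F
Y → + +

Left-factoring transforms A → αβ₁ | αβ₂ into A → αA' and A' → β₁ | β₂
(α is the longest common prefix among the alternatives). Repeat until
no nonterminal has two alternatives with a common prefix.

Round 1: F has alternatives sharing prefix '+'. Introduce F': F → + F'
  Add: F' → ε
  Add: F' → ( +
  Add: F' → Y F

No remaining common prefixes — done.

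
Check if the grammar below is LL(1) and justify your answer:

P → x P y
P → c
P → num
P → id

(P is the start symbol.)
A grammar is LL(1) if for each non-terminal N with multiple productions, the predict sets of those productions are pairwise disjoint, where PREDICT(N → α) = (FIRST(α) \ {ε}) ∪ (FOLLOW(N) if α ⇒* ε).

For P:
  PREDICT(P → x P y) = { 'x' }
  PREDICT(P → c) = { 'c' }
  PREDICT(P → num) = { 'num' }
  PREDICT(P → id) = { 'id' }

All predict sets are disjoint. The grammar IS LL(1).

Answer: Yes, the grammar is LL(1).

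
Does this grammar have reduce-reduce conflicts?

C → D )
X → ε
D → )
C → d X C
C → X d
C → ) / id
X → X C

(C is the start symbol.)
Yes — I7: [C → d X C .] vs [X → X C .]; I9: [C → X d .] vs [X → .]

A reduce-reduce conflict occurs when an LR(0) state has two complete items [A → α .] and [B → β .] — both call for a reduction, and with no lookahead the parser cannot choose between them.

Augment with C' → C and build the canonical LR(0) collection (I0 = CLOSURE({[C' → . C]}), then GOTO on every symbol after a dot until no new states appear). It has 13 states:
  I0: { [C → . ) / id], [C → . D )], [C → . X d], [C → . d X C], [C' → . C], [D → . )], [X → . X C], [X → .] }  — shift, reduce
  I1: { [C → ) . / id], [D → ) .] }  — shift, reduce
  I2: { [C' → C .] }  — accept
  I3: { [C → D . )] }  — shift
  I4: { [C → . ) / id], [C → . D )], [C → . X d], [C → . d X C], [C → X . d], [D → . )], [X → . X C], [X → .], [X → X . C] }  — shift, reduce
  I5: { [C → d . X C], [X → . X C], [X → .] }  — reduce
  I6: { [C → . ) / id], [C → . D )], [C → . X d], [C → . d X C], [C → d X . C], [D → . )], [X → . X C], [X → .], [X → X . C] }  — shift, reduce
  I7: { [C → d X C .], [X → X C .] }  — 2 reduces
  I8: { [X → X C .] }  — reduce
  I9: { [C → X d .], [C → d . X C], [X → . X C], [X → .] }  — 2 reduces
  I10: { [C → D ) .] }  — reduce
  I11: { [C → ) / . id] }  — shift
  I12: { [C → ) / id .] }  — reduce

I7 contains complete items [C → d X C .], [X → X C .] — reduce-reduce conflict.
I9 contains complete items [C → X d .], [X → .] — reduce-reduce conflict.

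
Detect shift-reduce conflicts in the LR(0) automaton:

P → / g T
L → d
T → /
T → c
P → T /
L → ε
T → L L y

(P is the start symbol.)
Yes — I0: [L → .] vs [L → . d]; I1: [T → / .] vs [P → / . g T]; I2: [L → .] vs [L → . d]; I10: [L → .] vs [L → . d]

A shift-reduce conflict occurs when an LR(0) state has both:
  - a complete (reduce) item [A → α .] (dot at the end), and
  - a shift item [B → β . c γ] (dot before a terminal).

Augment with P' → P and build the canonical LR(0) collection (I0 = CLOSURE({[P' → . P]}), then GOTO on every symbol after a dot until no new states appear). It has 13 states:
  I0: { [L → . d], [L → .], [P → . / g T], [P → . T /], [P' → . P], [T → . /], [T → . L L y], [T → . c] }  — shift, reduce
  I1: { [P → / . g T], [T → / .] }  — shift, reduce
  I2: { [L → . d], [L → .], [T → L . L y] }  — shift, reduce
  I3: { [P' → P .] }  — accept
  I4: { [P → T . /] }  — shift
  I5: { [T → c .] }  — reduce
  I6: { [L → d .] }  — reduce
  I7: { [P → T / .] }  — reduce
  I8: { [T → L L . y] }  — shift
  I9: { [T → L L y .] }  — reduce
  I10: { [L → . d], [L → .], [P → / g . T], [T → . /], [T → . L L y], [T → . c] }  — shift, reduce
  I11: { [T → / .] }  — reduce
  I12: { [P → / g T .] }  — reduce

I0 contains reduce item [L → .] and shift items [L → . d], [P → . / g T], [T → . /], [T → . c] — shift-reduce conflict.
I1 contains reduce item [T → / .] and shift item [P → / . g T] — shift-reduce conflict.
I2 contains reduce item [L → .] and shift item [L → . d] — shift-reduce conflict.
I10 contains reduce item [L → .] and shift items [L → . d], [T → . /], [T → . c] — shift-reduce conflict.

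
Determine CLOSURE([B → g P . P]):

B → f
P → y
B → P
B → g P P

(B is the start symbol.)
{ [B → g P . P], [P → . y] }

Start with: [B → g P . P]
  [B → g P . P] has the dot before P: add [P → . y]
No further items can be added.

CLOSURE = { [B → g P . P], [P → . y] }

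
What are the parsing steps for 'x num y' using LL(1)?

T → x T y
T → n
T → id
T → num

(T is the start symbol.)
LL(1) parsing maintains a stack (initially the start symbol over $) and the input. At each step: if the stack top is a terminal, match it against the current input token; if it is a non-terminal N, replace it with the RHS of M[N, lookahead] (the unique production whose predict set contains the lookahead).

Stack is shown with the top on the left.

Stack    Input      Action
--------------------------
T $      x num y $  output T → x T y
x T y $  x num y $  match 'x'
T y $    num y $    output T → num
num y $  num y $    match 'num'
y $      y $        match 'y'
$        $          accept

The string is accepted.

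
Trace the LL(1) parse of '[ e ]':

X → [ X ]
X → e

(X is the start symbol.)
LL(1) parsing maintains a stack (initially the start symbol over $) and the input. At each step: if the stack top is a terminal, match it against the current input token; if it is a non-terminal N, replace it with the RHS of M[N, lookahead] (the unique production whose predict set contains the lookahead).

Stack is shown with the top on the left.

Stack    Input    Action
------------------------
X $      [ e ] $  output X → [ X ]
[ X ] $  [ e ] $  match '['
X ] $    e ] $    output X → e
e ] $    e ] $    match 'e'
] $      ] $      match ']'
$        $        accept

The string is accepted.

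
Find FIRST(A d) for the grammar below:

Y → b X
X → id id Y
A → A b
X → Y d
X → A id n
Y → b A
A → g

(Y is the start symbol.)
FIRST sets of the non-terminals involved (from the grammar, by fixed-point iteration):
  FIRST(A) = { 'g' }

To compute FIRST(A d), process the symbols left to right:
Symbol A is a non-terminal. Add FIRST(A) \ {ε} = { 'g' }
A is not nullable (ε ∉ FIRST(A)), so stop here.
FIRST(A d) = { 'g' }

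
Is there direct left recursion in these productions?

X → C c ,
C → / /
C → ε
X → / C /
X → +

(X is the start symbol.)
Direct left recursion occurs when N → N α for some non-terminal N (the right-hand side begins with the left-hand side itself).

X → C c ,: starts with C
C → / /: starts with '/'
C → ε: starts with ε
X → / C /: starts with '/'
X → +: starts with '+'

No direct left recursion found.

Answer: No direct left recursion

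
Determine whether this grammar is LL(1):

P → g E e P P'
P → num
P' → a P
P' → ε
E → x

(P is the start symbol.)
A grammar is LL(1) if for each non-terminal N with multiple productions, the predict sets of those productions are pairwise disjoint, where PREDICT(N → α) = (FIRST(α) \ {ε}) ∪ (FOLLOW(N) if α ⇒* ε).

Relevant sets:
  FOLLOW(P') = { $, 'a' }

For P:
  PREDICT(P → g E e P P') = { 'g' }
  PREDICT(P → num) = { 'num' }
For P':
  PREDICT(P' → a P) = { 'a' }
  PREDICT(P' → ε) = { $, 'a' }
E has a single production, so nothing to check there.

Conflict found: Predict set conflict for P': { 'a' }
The grammar is NOT LL(1).

Answer: No. Predict set conflict for P': { 'a' }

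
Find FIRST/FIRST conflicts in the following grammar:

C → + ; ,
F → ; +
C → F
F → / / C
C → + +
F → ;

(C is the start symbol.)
Yes. C → '+' ';' ',' / C → '+' '+' on { '+' }; F → ';' '+' / F → ';' on { ';' }

FIRST sets of the non-terminals at (or reachable through a nullable prefix from) the front of some alternative:
  FIRST(F) = { '/', ';' }

Productions for C:
  C → + ; ,: FIRST = { '+' }
  C → F: FIRST = { '/', ';' }
  C → + +: FIRST = { '+' }
Productions for F:
  F → ; +: FIRST = { ';' }
  F → / / C: FIRST = { '/' }
  F → ;: FIRST = { ';' }

Conflict for C: C → + ; , and C → + +
  Overlap: { '+' }
Conflict for F: F → ; + and F → ;
  Overlap: { ';' }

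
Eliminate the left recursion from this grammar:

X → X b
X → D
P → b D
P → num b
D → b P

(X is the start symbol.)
X is directly left-recursive. The standard transformation for
  A → A α₁ | ... | A α_m | β₁ | ... | β_n
is
  A  → β₁ A' | ... | β_n A'
  A' → α₁ A' | ... | α_m A' | ε

X → D becomes X → D X'
X → X b becomes X' → b X'
Add X' → ε

Productions for other non-terminals are unchanged:
  P → b D
  P → num b
  D → b P

Resulting grammar:
X → D X'
X' → b X'
X' → ε
P → b D
P → num b
D → b P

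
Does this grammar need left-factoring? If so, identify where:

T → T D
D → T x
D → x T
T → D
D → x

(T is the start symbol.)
Left-factoring is needed when two productions for the same non-terminal
share a common prefix on the right-hand side.

Productions for T:
  T → T D
  T → D
Productions for D:
  D → T x
  D → x T
  D → x

Found common prefix 'x' in productions for D

Answer: Yes, D has productions with common prefix 'x'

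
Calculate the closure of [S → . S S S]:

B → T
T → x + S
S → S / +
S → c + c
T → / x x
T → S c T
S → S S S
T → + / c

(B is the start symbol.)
Start with: [S → . S S S]
  [S → . S S S] has the dot before S: add [S → . S / +], [S → . c + c]
No further items can be added.

CLOSURE = { [S → . S / +], [S → . S S S], [S → . c + c] }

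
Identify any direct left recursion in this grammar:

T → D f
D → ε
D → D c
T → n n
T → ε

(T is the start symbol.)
Yes, D is left-recursive

Direct left recursion occurs when N → N α for some non-terminal N (the right-hand side begins with the left-hand side itself).

T → D f: starts with D
D → ε: starts with ε
D → D c: LEFT RECURSIVE (starts with D)
T → n n: starts with n
T → ε: starts with ε

The grammar has direct left recursion on: D.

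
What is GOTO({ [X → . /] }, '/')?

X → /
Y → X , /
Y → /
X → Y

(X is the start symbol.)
GOTO(I, '/') = CLOSURE({ [A → αX.β] : [A → α.Xβ] ∈ I, X = '/' })

Items with dot before '/', with the dot advanced:
  [X → . /] → [X → / .]
Closure adds nothing (no advanced item has the dot before a non-terminal).

GOTO = { [X → / .] }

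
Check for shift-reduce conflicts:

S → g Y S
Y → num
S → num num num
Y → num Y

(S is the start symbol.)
Yes — I7: [Y → num .] vs [Y → . num]

A shift-reduce conflict occurs when an LR(0) state has both:
  - a complete (reduce) item [A → α .] (dot at the end), and
  - a shift item [B → β . c γ] (dot before a terminal).

Augment with S' → S and build the canonical LR(0) collection (I0 = CLOSURE({[S' → . S]}), then GOTO on every symbol after a dot until no new states appear). It has 10 states:
  I0: { [S → . g Y S], [S → . num num num], [S' → . S] }  — shift
  I1: { [S' → S .] }  — accept
  I2: { [S → g . Y S], [Y → . num Y], [Y → . num] }  — shift
  I3: { [S → num . num num] }  — shift
  I4: { [S → num num . num] }  — shift
  I5: { [S → num num num .] }  — reduce
  I6: { [S → . g Y S], [S → . num num num], [S → g Y . S] }  — shift
  I7: { [Y → . num Y], [Y → . num], [Y → num . Y], [Y → num .] }  — shift, reduce
  I8: { [Y → num Y .] }  — reduce
  I9: { [S → g Y S .] }  — reduce

I7 contains reduce item [Y → num .] and shift items [Y → . num], [Y → . num Y] — shift-reduce conflict.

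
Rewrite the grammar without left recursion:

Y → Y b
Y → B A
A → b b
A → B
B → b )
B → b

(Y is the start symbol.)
Y is directly left-recursive. The standard transformation for
  A → A α₁ | ... | A α_m | β₁ | ... | β_n
is
  A  → β₁ A' | ... | β_n A'
  A' → α₁ A' | ... | α_m A' | ε

Y → B A becomes Y → B A Y'
Y → Y b becomes Y' → b Y'
Add Y' → ε

Productions for other non-terminals are unchanged:
  A → b b
  A → B
  B → b )
  B → b

Resulting grammar:
Y → B A Y'
Y' → b Y'
Y' → ε
A → b b
A → B
B → b )
B → b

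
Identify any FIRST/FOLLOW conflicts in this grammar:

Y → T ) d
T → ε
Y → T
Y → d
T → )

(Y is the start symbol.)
A FIRST/FOLLOW conflict occurs when a non-terminal N has a nullable alternative N → β (β ⇒* ε) and another alternative N → α with FIRST(α) ∩ FOLLOW(N) ≠ ∅: on such a lookahead the parser cannot decide between expanding α and letting N vanish via β.

Nullable non-terminals: T, Y.
FIRST sets used below: FIRST(T) = { ')', ε }

T: nullable alternative(s) T → ε; FOLLOW(T) = { $, ')' }
  T → ε: FIRST \ {ε} = { } — this is the only nullable alternative, skip
  T → ): FIRST \ {ε} = { ')' } — overlaps FOLLOW(T) on { ')' }: CONFLICT

Y: nullable alternative(s) Y → T; FOLLOW(Y) = { $ }
  Y → T ) d: FIRST \ {ε} = { ')' } — disjoint from FOLLOW(Y)
  Y → T: FIRST \ {ε} = { ')' } — this is the only nullable alternative, skip
  Y → d: FIRST \ {ε} = { 'd' } — disjoint from FOLLOW(Y)

So the grammar has 1 FIRST/FOLLOW conflict (marked CONFLICT above).

Answer: Yes. T → ')' with FOLLOW(T) on { ')' }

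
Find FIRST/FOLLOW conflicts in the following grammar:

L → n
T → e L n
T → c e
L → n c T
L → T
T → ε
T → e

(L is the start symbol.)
Nullable non-terminals: L, T.
FIRST sets used below: FIRST(T) = { 'c', 'e', ε }

L: nullable alternative(s) L → T; FOLLOW(L) = { $, 'n' }
  L → n: FIRST \ {ε} = { 'n' } — overlaps FOLLOW(L) on { 'n' }: CONFLICT
  L → n c T: FIRST \ {ε} = { 'n' } — overlaps FOLLOW(L) on { 'n' }: CONFLICT
  L → T: FIRST \ {ε} = { 'c', 'e' } — this is the only nullable alternative, skip

T: nullable alternative(s) T → ε; FOLLOW(T) = { $, 'n' }
  T → e L n: FIRST \ {ε} = { 'e' } — disjoint from FOLLOW(T)
  T → c e: FIRST \ {ε} = { 'c' } — disjoint from FOLLOW(T)
  T → ε: FIRST \ {ε} = { } — this is the only nullable alternative, skip
  T → e: FIRST \ {ε} = { 'e' } — disjoint from FOLLOW(T)

So the grammar has 2 FIRST/FOLLOW conflicts (marked CONFLICT above).

Answer: Yes. L → n with FOLLOW(L) on { 'n' }; L → n c T with FOLLOW(L) on { 'n' }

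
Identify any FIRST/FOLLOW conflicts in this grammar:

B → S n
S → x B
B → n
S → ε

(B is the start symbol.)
No FIRST/FOLLOW conflicts.

Nullable non-terminals: S.

S: nullable alternative(s) S → ε; FOLLOW(S) = { 'n' }
  S → x B: FIRST \ {ε} = { 'x' } — disjoint from FOLLOW(S)
  S → ε: FIRST \ {ε} = { } — this is the only nullable alternative, skip

B has no nullable alternative, so no FIRST/FOLLOW check is needed there.

No FIRST/FOLLOW conflicts found.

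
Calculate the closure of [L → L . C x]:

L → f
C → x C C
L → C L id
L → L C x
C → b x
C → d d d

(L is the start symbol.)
{ [C → . b x], [C → . d d d], [C → . x C C], [L → L . C x] }

To compute CLOSURE, for each item [A → α.Bβ] where B is a non-terminal, add [B → .γ] for all productions B → γ; repeat for the newly added items until nothing changes.

Start with: [L → L . C x]
  [L → L . C x] has the dot before C: add [C → . x C C], [C → . b x], [C → . d d d]
No further items can be added.

CLOSURE = { [C → . b x], [C → . d d d], [C → . x C C], [L → L . C x] }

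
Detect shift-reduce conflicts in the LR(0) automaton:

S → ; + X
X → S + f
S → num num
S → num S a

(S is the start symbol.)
Yes — I5: [S → num num .] vs [S → . ; + X]

A shift-reduce conflict occurs when an LR(0) state has both:
  - a complete (reduce) item [A → α .] (dot at the end), and
  - a shift item [B → β . c γ] (dot before a terminal).

Augment with S' → S and build the canonical LR(0) collection (I0 = CLOSURE({[S' → . S]}), then GOTO on every symbol after a dot until no new states appear). It has 12 states:
  I0: { [S → . ; + X], [S → . num S a], [S → . num num], [S' → . S] }  — shift
  I1: { [S → ; . + X] }  — shift
  I2: { [S' → S .] }  — accept
  I3: { [S → . ; + X], [S → . num S a], [S → . num num], [S → num . S a], [S → num . num] }  — shift
  I4: { [S → num S . a] }  — shift
  I5: { [S → . ; + X], [S → . num S a], [S → . num num], [S → num . S a], [S → num . num], [S → num num .] }  — shift, reduce
  I6: { [S → num S a .] }  — reduce
  I7: { [S → . ; + X], [S → . num S a], [S → . num num], [S → ; + . X], [X → . S + f] }  — shift
  I8: { [X → S . + f] }  — shift
  I9: { [S → ; + X .] }  — reduce
  I10: { [X → S + . f] }  — shift
  I11: { [X → S + f .] }  — reduce

I5 contains reduce item [S → num num .] and shift items [S → . ; + X], [S → . num S a], [S → . num num], [S → num . num] — shift-reduce conflict.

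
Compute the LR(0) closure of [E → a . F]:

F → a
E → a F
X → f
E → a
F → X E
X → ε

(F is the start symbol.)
{ [E → a . F], [F → . X E], [F → . a], [X → . f], [X → .] }

Start with: [E → a . F]
  [E → a . F] has the dot before F: add [F → . a], [F → . X E]
  [F → . X E] has the dot before X: add [X → . f], [X → .]
No further items can be added.

CLOSURE = { [E → a . F], [F → . X E], [F → . a], [X → . f], [X → .] }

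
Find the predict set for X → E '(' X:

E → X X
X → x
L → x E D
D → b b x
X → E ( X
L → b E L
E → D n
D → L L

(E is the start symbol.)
PREDICT(X → E '(' X) = (FIRST(RHS) \ {ε}) ∪ (FOLLOW(X) if ε ∈ FIRST(RHS), i.e. RHS ⇒* ε)
FIRST(E) = { 'b', 'x' }
FIRST(E '(' X) = { 'b', 'x' }
ε ∉ FIRST(E '(' X), so FOLLOW(X) is not added.
PREDICT(X → E '(' X) = { 'b', 'x' }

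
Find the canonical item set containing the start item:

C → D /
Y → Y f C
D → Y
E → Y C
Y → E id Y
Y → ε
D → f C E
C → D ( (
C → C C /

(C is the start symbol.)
First, augment the grammar with C' → C
I₀ = CLOSURE({ [C' → . C] }):
  [C' → . C] has the dot before C: add [C → . D /], [C → . D ( (], [C → . C C /]
  [C → . D /] has the dot before D: add [D → . Y], [D → . f C E]
  [D → . Y] has the dot before Y: add [Y → . Y f C], [Y → . E id Y], [Y → .]
  [Y → . E id Y] has the dot before E: add [E → . Y C]
No further items can be added.

I₀ = { [C → . C C /], [C → . D ( (], [C → . D /], [C' → . C], [D → . Y], [D → . f C E], [E → . Y C], [Y → . E id Y], [Y → . Y f C], [Y → .] }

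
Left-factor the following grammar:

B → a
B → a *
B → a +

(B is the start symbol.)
B → a B'
B' → ε
B' → *
B' → +

Left-factoring transforms A → αβ₁ | αβ₂ into A → αA' and A' → β₁ | β₂
(α is the longest common prefix among the alternatives). Repeat until
no nonterminal has two alternatives with a common prefix.

Round 1: B has alternatives sharing prefix 'a'. Introduce B': B → a B'
  Add: B' → ε
  Add: B' → *
  Add: B' → +

No remaining common prefixes — done.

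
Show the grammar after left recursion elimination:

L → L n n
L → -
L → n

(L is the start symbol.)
L is directly left-recursive. The standard transformation for
  A → A α₁ | ... | A α_m | β₁ | ... | β_n
is
  A  → β₁ A' | ... | β_n A'
  A' → α₁ A' | ... | α_m A' | ε

L → - becomes L → - L'
L → n becomes L → n L'
L → L n n becomes L' → n n L'
Add L' → ε

Resulting grammar:
L → - L'
L → n L'
L' → n n L'
L' → ε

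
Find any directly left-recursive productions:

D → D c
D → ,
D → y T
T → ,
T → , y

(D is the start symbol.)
Yes, D is left-recursive

Direct left recursion occurs when N → N α for some non-terminal N (the right-hand side begins with the left-hand side itself).

D → D c: LEFT RECURSIVE (starts with D)
D → ,: starts with ','
D → y T: starts with y
T → ,: starts with ','
T → , y: starts with ','

The grammar has direct left recursion on: D.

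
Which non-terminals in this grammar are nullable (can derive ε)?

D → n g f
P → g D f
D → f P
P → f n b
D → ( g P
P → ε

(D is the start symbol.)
A non-terminal is nullable if it can derive ε (the empty string): either it has an ε-production, or it has a production whose right-hand side consists entirely of nullable non-terminals.

ε-productions: P → ε
So P is immediately nullable.
No further non-terminal can be added: every production for the remaining non-terminals contains a terminal or a non-nullable non-terminal.
Nullable = { 'P' }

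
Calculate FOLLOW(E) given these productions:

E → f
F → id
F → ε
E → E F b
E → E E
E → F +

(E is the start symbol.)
{ $, '+', 'b', 'f', 'id' }

To compute FOLLOW(E), find every occurrence of E on a right-hand side N → α E β: add FIRST(β) \ {ε}, and if β is empty or nullable also add FOLLOW(N). Iterate to a fixed point.

E is the start symbol, so $ ∈ FOLLOW(E).
In E → E F b: E is followed by F b, add FIRST(F b) \ {ε} = { 'b', 'id' }
In E → E E: E is followed by E, add FIRST(E) \ {ε} = { '+', 'f', 'id' }
In E → E E: E is at the end; this adds FOLLOW(E) to itself — nothing new

Taking the union: FOLLOW(E) = { $, '+', 'b', 'f', 'id' }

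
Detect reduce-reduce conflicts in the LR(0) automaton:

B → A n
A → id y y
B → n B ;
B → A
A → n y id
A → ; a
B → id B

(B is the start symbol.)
Augment with B' → B and build the canonical LR(0) collection (I0 = CLOSURE({[B' → . B]}), then GOTO on every symbol after a dot until no new states appear). It has 15 states:
  I0: { [A → . ; a], [A → . id y y], [A → . n y id], [B → . A n], [B → . A], [B → . id B], [B → . n B ;], [B' → . B] }  — shift
  I1: { [A → ; . a] }  — shift
  I2: { [B → A . n], [B → A .] }  — shift, reduce
  I3: { [B' → B .] }  — accept
  I4: { [A → . ; a], [A → . id y y], [A → . n y id], [A → id . y y], [B → . A n], [B → . A], [B → . id B], [B → . n B ;], [B → id . B] }  — shift
  I5: { [A → . ; a], [A → . id y y], [A → . n y id], [A → n . y id], [B → . A n], [B → . A], [B → . id B], [B → . n B ;], [B → n . B ;] }  — shift
  I6: { [B → n B . ;] }  — shift
  I7: { [A → n y . id] }  — shift
  I8: { [A → n y id .] }  — reduce
  I9: { [B → n B ; .] }  — reduce
  I10: { [B → id B .] }  — reduce
  I11: { [A → id y . y] }  — shift
  I12: { [A → id y y .] }  — reduce
  I13: { [B → A n .] }  — reduce
  I14: { [A → ; a .] }  — reduce

No state contains more than one complete item.

Answer: No reduce-reduce conflicts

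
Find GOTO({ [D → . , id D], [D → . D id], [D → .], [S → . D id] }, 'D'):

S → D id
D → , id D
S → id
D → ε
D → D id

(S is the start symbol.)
{ [D → D . id], [S → D . id] }

GOTO(I, 'D') = CLOSURE({ [A → αX.β] : [A → α.Xβ] ∈ I, X = 'D' })

Items with dot before 'D', with the dot advanced:
  [D → . D id] → [D → D . id]
  [S → . D id] → [S → D . id]
Closure adds nothing (no advanced item has the dot before a non-terminal).

GOTO = { [D → D . id], [S → D . id] }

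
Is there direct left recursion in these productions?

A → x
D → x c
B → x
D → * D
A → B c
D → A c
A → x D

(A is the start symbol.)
Direct left recursion occurs when N → N α for some non-terminal N (the right-hand side begins with the left-hand side itself).

A → x: starts with x
D → x c: starts with x
B → x: starts with x
D → * D: starts with '*'
A → B c: starts with B
D → A c: starts with A
A → x D: starts with x

No direct left recursion found.

Answer: No direct left recursion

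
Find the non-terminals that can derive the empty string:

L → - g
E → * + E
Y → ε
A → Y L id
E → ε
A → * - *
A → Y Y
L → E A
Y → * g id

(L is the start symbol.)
{ 'A', 'E', 'L', 'Y' }

ε-productions: Y → ε, E → ε
So Y, E are immediately nullable.
A → Y Y: every symbol on the right is nullable, so A is nullable too.
L → E A: every symbol on the right is nullable, so L is nullable too.
Every non-terminal is now nullable.
Nullable = { 'A', 'E', 'L', 'Y' }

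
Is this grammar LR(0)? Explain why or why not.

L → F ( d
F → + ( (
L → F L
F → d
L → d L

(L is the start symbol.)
A grammar is LR(0) if no state in the canonical LR(0) collection has:
  - both a shift item (dot before a terminal) and a complete item (shift-reduce conflict), or
  - two or more complete items (reduce-reduce conflict; the accept item [L' → L .] counts as a complete item here).

Augment with L' → L and build the canonical LR(0) collection (I0 = CLOSURE({[L' → . L]}), then GOTO on every symbol after a dot until no new states appear). It has 11 states:
  I0: { [F → . + ( (], [F → . d], [L → . F ( d], [L → . F L], [L → . d L], [L' → . L] }  — shift
  I1: { [F → + . ( (] }  — shift
  I2: { [F → . + ( (], [F → . d], [L → . F ( d], [L → . F L], [L → . d L], [L → F . ( d], [L → F . L] }  — shift
  I3: { [L' → L .] }  — accept
  I4: { [F → . + ( (], [F → . d], [F → d .], [L → . F ( d], [L → . F L], [L → . d L], [L → d . L] }  — shift, reduce
  I5: { [L → d L .] }  — reduce
  I6: { [L → F ( . d] }  — shift
  I7: { [L → F L .] }  — reduce
  I8: { [L → F ( d .] }  — reduce
  I9: { [F → + ( . (] }  — shift
  I10: { [F → + ( ( .] }  — reduce

Conflict in state I4:
  Shift-reduce conflict between [F → d .] and [F → . + ( (]
So the grammar is NOT LR(0).

Answer: No. Shift-reduce conflict between [F → d .] and [F → . + ( (]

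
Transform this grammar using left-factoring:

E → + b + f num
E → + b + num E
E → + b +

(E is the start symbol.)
E → + b + E'
E' → f num
E' → num E
E' → ε

Left-factoring transforms A → αβ₁ | αβ₂ into A → αA' and A' → β₁ | β₂
(α is the longest common prefix among the alternatives). Repeat until
no nonterminal has two alternatives with a common prefix.

Round 1: E has alternatives sharing prefix '+ b +'. Introduce E': E → + b + E'
  Add: E' → f num
  Add: E' → num E
  Add: E' → ε

No remaining common prefixes — done.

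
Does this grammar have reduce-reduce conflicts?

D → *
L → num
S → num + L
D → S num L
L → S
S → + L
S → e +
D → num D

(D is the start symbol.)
Augment with D' → D and build the canonical LR(0) collection (I0 = CLOSURE({[D' → . D]}), then GOTO on every symbol after a dot until no new states appear). It has 18 states:
  I0: { [D → . *], [D → . S num L], [D → . num D], [D' → . D], [S → . + L], [S → . e +], [S → . num + L] }  — shift
  I1: { [D → * .] }  — reduce
  I2: { [L → . S], [L → . num], [S → + . L], [S → . + L], [S → . e +], [S → . num + L] }  — shift
  I3: { [D' → D .] }  — accept
  I4: { [D → S . num L] }  — shift
  I5: { [S → e . +] }  — shift
  I6: { [D → . *], [D → . S num L], [D → . num D], [D → num . D], [S → . + L], [S → . e +], [S → . num + L], [S → num . + L] }  — shift
  I7: { [L → . S], [L → . num], [S → + . L], [S → . + L], [S → . e +], [S → . num + L], [S → num + . L] }  — shift
  I8: { [D → num D .] }  — reduce
  I9: { [S → + L .], [S → num + L .] }  — 2 reduces
  I10: { [L → S .] }  — reduce
  I11: { [L → num .], [S → num . + L] }  — shift, reduce
  I12: { [L → . S], [L → . num], [S → . + L], [S → . e +], [S → . num + L], [S → num + . L] }  — shift
  I13: { [S → num + L .] }  — reduce
  I14: { [S → e + .] }  — reduce
  I15: { [D → S num . L], [L → . S], [L → . num], [S → . + L], [S → . e +], [S → . num + L] }  — shift
  I16: { [D → S num L .] }  — reduce
  I17: { [S → + L .] }  — reduce

I9 contains complete items [S → + L .], [S → num + L .] — reduce-reduce conflict.

Answer: Yes — I9: [S → + L .] vs [S → num + L .]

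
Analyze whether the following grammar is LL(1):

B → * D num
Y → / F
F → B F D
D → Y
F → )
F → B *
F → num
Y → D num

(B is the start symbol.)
No. Predict set conflict for Y: { '/' }

A grammar is LL(1) if for each non-terminal N with multiple productions, the predict sets of those productions are pairwise disjoint, where PREDICT(N → α) = (FIRST(α) \ {ε}) ∪ (FOLLOW(N) if α ⇒* ε).

Relevant sets:
  FIRST(D) = { '/' }
  FIRST(B) = { '*' }

For Y:
  PREDICT(Y → '/' F) = { '/' }
  PREDICT(Y → D num) = { '/' }
For F:
  PREDICT(F → B F D) = { '*' }
  PREDICT(F → ')') = { ')' }
  PREDICT(F → B '*') = { '*' }
  PREDICT(F → num) = { 'num' }
B, D have a single production, so nothing to check there.

Conflict found: Predict set conflict for Y: { '/' }
The grammar is NOT LL(1).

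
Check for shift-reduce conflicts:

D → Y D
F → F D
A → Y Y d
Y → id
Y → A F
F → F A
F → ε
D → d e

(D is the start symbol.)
Yes — I9: [A → Y Y d .] vs [D → d . e]; I10: [Y → A F .] vs [D → . d e]

Augment with D' → D and build the canonical LR(0) collection (I0 = CLOSURE({[D' → . D]}), then GOTO on every symbol after a dot until no new states appear). It has 13 states:
  I0: { [A → . Y Y d], [D → . Y D], [D → . d e], [D' → . D], [Y → . A F], [Y → . id] }  — shift
  I1: { [F → . F A], [F → . F D], [F → .], [Y → A . F] }  — reduce
  I2: { [D' → D .] }  — accept
  I3: { [A → . Y Y d], [A → Y . Y d], [D → . Y D], [D → . d e], [D → Y . D], [Y → . A F], [Y → . id] }  — shift
  I4: { [D → d . e] }  — shift
  I5: { [Y → id .] }  — reduce
  I6: { [D → d e .] }  — reduce
  I7: { [D → Y D .] }  — reduce
  I8: { [A → . Y Y d], [A → Y . Y d], [A → Y Y . d], [D → . Y D], [D → . d e], [D → Y . D], [Y → . A F], [Y → . id] }  — shift
  I9: { [A → Y Y d .], [D → d . e] }  — shift, reduce
  I10: { [A → . Y Y d], [D → . Y D], [D → . d e], [F → F . A], [F → F . D], [Y → . A F], [Y → . id], [Y → A F .] }  — shift, reduce
  I11: { [F → . F A], [F → . F D], [F → .], [F → F A .], [Y → A . F] }  — 2 reduces
  I12: { [F → F D .] }  — reduce

I9 contains reduce item [A → Y Y d .] and shift item [D → d . e] — shift-reduce conflict.
I10 contains reduce item [Y → A F .] and shift items [D → . d e], [Y → . id] — shift-reduce conflict.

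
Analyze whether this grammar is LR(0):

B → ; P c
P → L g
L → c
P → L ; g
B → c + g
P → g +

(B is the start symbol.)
A grammar is LR(0) if no state in the canonical LR(0) collection has:
  - both a shift item (dot before a terminal) and a complete item (shift-reduce conflict), or
  - two or more complete items (reduce-reduce conflict; the accept item [B' → B .] counts as a complete item here).

Augment with B' → B and build the canonical LR(0) collection (I0 = CLOSURE({[B' → . B]}), then GOTO on every symbol after a dot until no new states appear). It has 15 states:
  I0: { [B → . ; P c], [B → . c + g], [B' → . B] }  — shift
  I1: { [B → ; . P c], [L → . c], [P → . L ; g], [P → . L g], [P → . g +] }  — shift
  I2: { [B' → B .] }  — accept
  I3: { [B → c . + g] }  — shift
  I4: { [B → c + . g] }  — shift
  I5: { [B → c + g .] }  — reduce
  I6: { [P → L . ; g], [P → L . g] }  — shift
  I7: { [B → ; P . c] }  — shift
  I8: { [L → c .] }  — reduce
  I9: { [P → g . +] }  — shift
  I10: { [P → g + .] }  — reduce
  I11: { [B → ; P c .] }  — reduce
  I12: { [P → L ; . g] }  — shift
  I13: { [P → L g .] }  — reduce
  I14: { [P → L ; g .] }  — reduce

Every state is either a pure shift/goto state or contains exactly one complete item and nothing to shift — no conflicts. The grammar is LR(0).

Answer: Yes, the grammar is LR(0)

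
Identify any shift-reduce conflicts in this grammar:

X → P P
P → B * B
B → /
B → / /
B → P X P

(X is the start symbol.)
Augment with X' → X and build the canonical LR(0) collection (I0 = CLOSURE({[X' → . X]}), then GOTO on every symbol after a dot until no new states appear). It has 12 states:
  I0: { [B → . / /], [B → . /], [B → . P X P], [P → . B * B], [X → . P P], [X' → . X] }  — shift
  I1: { [B → / . /], [B → / .] }  — shift, reduce
  I2: { [P → B . * B] }  — shift
  I3: { [B → . / /], [B → . /], [B → . P X P], [B → P . X P], [P → . B * B], [X → . P P], [X → P . P] }  — shift
  I4: { [X' → X .] }  — accept
  I5: { [B → . / /], [B → . /], [B → . P X P], [B → P . X P], [P → . B * B], [X → . P P], [X → P . P], [X → P P .] }  — shift, reduce
  I6: { [B → . / /], [B → . /], [B → . P X P], [B → P X . P], [P → . B * B] }  — shift
  I7: { [B → . / /], [B → . /], [B → . P X P], [B → P . X P], [B → P X P .], [P → . B * B], [X → . P P] }  — shift, reduce
  I8: { [B → . / /], [B → . /], [B → . P X P], [P → . B * B], [P → B * . B] }  — shift
  I9: { [P → B * B .], [P → B . * B] }  — shift, reduce
  I10: { [B → . / /], [B → . /], [B → . P X P], [B → P . X P], [P → . B * B], [X → . P P] }  — shift
  I11: { [B → / / .] }  — reduce

I1 contains reduce item [B → / .] and shift item [B → / . /] — shift-reduce conflict.
I5 contains reduce item [X → P P .] and shift items [B → . /], [B → . / /] — shift-reduce conflict.
I7 contains reduce item [B → P X P .] and shift items [B → . /], [B → . / /] — shift-reduce conflict.
I9 contains reduce item [P → B * B .] and shift item [P → B . * B] — shift-reduce conflict.

Answer: Yes — I1: [B → / .] vs [B → / . /]; I5: [X → P P .] vs [B → . /]; I7: [B → P X P .] vs [B → . /]; I9: [P → B * B .] vs [P → B . * B]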